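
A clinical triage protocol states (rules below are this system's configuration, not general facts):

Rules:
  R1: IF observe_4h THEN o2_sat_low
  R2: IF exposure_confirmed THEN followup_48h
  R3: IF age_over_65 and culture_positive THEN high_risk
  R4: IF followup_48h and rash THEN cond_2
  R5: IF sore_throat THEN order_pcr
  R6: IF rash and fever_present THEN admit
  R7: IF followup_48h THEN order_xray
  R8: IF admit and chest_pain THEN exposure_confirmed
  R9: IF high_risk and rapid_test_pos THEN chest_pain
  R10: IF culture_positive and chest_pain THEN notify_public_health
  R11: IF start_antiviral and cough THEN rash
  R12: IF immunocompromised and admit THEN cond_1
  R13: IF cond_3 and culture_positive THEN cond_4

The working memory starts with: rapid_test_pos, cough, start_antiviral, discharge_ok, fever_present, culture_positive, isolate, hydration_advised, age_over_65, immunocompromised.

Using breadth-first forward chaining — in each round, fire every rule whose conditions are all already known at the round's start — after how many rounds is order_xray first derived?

[1] R3 [IF age_over_65 and culture_positive THEN high_risk]; R11 [IF start_antiviral and cough THEN rash]. ⇒ new: high_risk, rash.
[2] R6 [IF rash and fever_present THEN admit]; R9 [IF high_risk and rapid_test_pos THEN chest_pain]. ⇒ new: admit, chest_pain.
[3] R8 [IF admit and chest_pain THEN exposure_confirmed]; R10 [IF culture_positive and chest_pain THEN notify_public_health]; R12 [IF immunocompromised and admit THEN cond_1]. ⇒ new: exposure_confirmed, notify_public_health, cond_1.
[4] R2 [IF exposure_confirmed THEN followup_48h]. ⇒ new: followup_48h.
[5] R4 [IF followup_48h and rash THEN cond_2]; R7 [IF followup_48h THEN order_xray]. ⇒ new: cond_2, order_xray.
order_xray first appears in round 5.

5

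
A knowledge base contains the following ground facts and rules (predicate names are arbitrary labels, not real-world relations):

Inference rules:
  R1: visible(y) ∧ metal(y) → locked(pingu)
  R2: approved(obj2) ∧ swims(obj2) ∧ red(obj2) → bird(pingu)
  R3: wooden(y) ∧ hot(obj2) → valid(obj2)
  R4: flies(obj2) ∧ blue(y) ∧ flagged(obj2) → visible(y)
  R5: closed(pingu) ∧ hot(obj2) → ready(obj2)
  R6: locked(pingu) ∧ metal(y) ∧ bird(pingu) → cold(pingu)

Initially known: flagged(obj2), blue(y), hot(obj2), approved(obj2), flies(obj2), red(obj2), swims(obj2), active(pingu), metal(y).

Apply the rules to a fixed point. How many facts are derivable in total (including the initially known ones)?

13

Round 1: R2 [approved(obj2) ∧ swims(obj2) ∧ red(obj2) → bird(pingu)]; R4 [flies(obj2) ∧ blue(y) ∧ flagged(obj2) → visible(y)]. New: bird(pingu), visible(y).
Round 2: R1 [visible(y) ∧ metal(y) → locked(pingu)]. New: locked(pingu).
Round 3: R6 [locked(pingu) ∧ metal(y) ∧ bird(pingu) → cold(pingu)]. New: cold(pingu).
Closure: {active(pingu), approved(obj2), bird(pingu), blue(y), cold(pingu), flagged(obj2), flies(obj2), hot(obj2), locked(pingu), metal(y), red(obj2), swims(obj2), visible(y)} — 13 facts.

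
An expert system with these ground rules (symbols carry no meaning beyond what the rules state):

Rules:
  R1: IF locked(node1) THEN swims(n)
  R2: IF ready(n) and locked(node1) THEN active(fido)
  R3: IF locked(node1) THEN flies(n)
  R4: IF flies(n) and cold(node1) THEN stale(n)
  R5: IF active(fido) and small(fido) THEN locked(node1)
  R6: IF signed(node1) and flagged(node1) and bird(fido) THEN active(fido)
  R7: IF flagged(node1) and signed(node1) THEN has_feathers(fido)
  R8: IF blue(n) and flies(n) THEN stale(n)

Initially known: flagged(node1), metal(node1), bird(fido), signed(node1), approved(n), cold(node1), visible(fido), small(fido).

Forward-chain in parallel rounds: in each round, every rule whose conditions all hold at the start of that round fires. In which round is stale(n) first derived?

4

Round 1: R6 [IF signed(node1) and flagged(node1) and bird(fido) THEN active(fido)]; R7 [IF flagged(node1) and signed(node1) THEN has_feathers(fido)]. Adds active(fido), has_feathers(fido).
Round 2: R5 [IF active(fido) and small(fido) THEN locked(node1)]. Adds locked(node1).
Round 3: R1 [IF locked(node1) THEN swims(n)]; R3 [IF locked(node1) THEN flies(n)]. Adds swims(n), flies(n).
Round 4: R4 [IF flies(n) and cold(node1) THEN stale(n)]. Adds stale(n).
stale(n) first appears in round 4.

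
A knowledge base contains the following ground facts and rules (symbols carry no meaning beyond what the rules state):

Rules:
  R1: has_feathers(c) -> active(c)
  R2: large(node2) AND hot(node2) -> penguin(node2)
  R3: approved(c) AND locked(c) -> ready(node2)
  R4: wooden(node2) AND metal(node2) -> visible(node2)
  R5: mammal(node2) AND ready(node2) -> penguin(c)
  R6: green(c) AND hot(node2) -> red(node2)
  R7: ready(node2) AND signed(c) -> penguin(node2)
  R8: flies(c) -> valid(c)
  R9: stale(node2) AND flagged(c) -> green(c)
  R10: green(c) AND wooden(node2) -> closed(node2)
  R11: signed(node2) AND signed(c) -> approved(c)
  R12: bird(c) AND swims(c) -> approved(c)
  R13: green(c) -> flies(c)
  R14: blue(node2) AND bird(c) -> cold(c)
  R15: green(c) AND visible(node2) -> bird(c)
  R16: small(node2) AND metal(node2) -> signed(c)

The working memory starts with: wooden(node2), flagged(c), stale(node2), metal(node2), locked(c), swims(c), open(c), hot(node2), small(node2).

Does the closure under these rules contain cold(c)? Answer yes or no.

Round 1 — R4, R9, R16, derive visible(node2), green(c), signed(c).
Round 2 — R6, R10, R13, R15, derive red(node2), closed(node2), flies(c), bird(c).
Round 3 — R8, R12, derive valid(c), approved(c).
Round 4 — R3, derive ready(node2).
Round 5 — R7, derive penguin(node2).
Fixed point reached. cold(c) is concluded only by R14; R14 needs blue(node2) (never derived).

no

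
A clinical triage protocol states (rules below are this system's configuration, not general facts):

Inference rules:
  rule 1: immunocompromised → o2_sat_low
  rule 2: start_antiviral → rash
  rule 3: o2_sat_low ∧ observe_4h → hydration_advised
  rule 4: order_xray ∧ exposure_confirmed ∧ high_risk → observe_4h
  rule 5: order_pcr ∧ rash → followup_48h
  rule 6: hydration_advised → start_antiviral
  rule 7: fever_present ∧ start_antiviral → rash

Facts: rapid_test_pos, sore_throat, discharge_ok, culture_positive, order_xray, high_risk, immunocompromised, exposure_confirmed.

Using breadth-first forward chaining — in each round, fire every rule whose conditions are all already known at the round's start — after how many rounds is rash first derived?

Round 1: rule 1 [immunocompromised → o2_sat_low]; rule 4 [order_xray ∧ exposure_confirmed ∧ high_risk → observe_4h]. Adds o2_sat_low, observe_4h.
Round 2: rule 3 [o2_sat_low ∧ observe_4h → hydration_advised]. Adds hydration_advised.
Round 3: rule 6 [hydration_advised → start_antiviral]. Adds start_antiviral.
Round 4: rule 2 [start_antiviral → rash]. Adds rash.
rash first appears in round 4.

4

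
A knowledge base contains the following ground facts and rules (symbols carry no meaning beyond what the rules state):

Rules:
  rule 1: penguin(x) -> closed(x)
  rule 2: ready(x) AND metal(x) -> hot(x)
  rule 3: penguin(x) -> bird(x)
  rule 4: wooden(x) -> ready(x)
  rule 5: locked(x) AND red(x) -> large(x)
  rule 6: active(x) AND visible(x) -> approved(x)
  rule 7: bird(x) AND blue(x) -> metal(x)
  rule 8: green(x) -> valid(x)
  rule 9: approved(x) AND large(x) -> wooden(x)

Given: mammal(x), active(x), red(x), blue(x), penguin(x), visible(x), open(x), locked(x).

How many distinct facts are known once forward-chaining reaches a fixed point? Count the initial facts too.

Round 1 fires rule 1, rule 3, rule 5, rule 6, giving closed(x), bird(x), large(x), approved(x).
Round 2 fires rule 7, rule 9, giving metal(x), wooden(x).
Round 3 fires rule 4, giving ready(x).
Round 4 fires rule 2, giving hot(x).
Closure: {active(x), approved(x), bird(x), blue(x), closed(x), hot(x), large(x), locked(x), mammal(x), metal(x), open(x), penguin(x), ready(x), red(x), visible(x), wooden(x)} — 16 facts.

16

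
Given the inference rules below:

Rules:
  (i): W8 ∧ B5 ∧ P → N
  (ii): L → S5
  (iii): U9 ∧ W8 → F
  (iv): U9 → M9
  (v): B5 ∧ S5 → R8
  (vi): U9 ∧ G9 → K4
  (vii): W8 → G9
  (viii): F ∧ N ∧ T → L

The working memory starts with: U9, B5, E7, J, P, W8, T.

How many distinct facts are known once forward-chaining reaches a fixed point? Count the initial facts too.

15

[1] (i) [W8 ∧ B5 ∧ P → N]; (iii) [U9 ∧ W8 → F]; (iv) [U9 → M9]; (vii) [W8 → G9]. ⇒ new: N, F, M9, G9.
[2] (vi) [U9 ∧ G9 → K4]; (viii) [F ∧ N ∧ T → L]. ⇒ new: K4, L.
[3] (ii) [L → S5]. ⇒ new: S5.
[4] (v) [B5 ∧ S5 → R8]. ⇒ new: R8.
Closure: {B5, E7, F, G9, J, K4, L, M9, N, P, R8, S5, T, U9, W8} — 15 facts.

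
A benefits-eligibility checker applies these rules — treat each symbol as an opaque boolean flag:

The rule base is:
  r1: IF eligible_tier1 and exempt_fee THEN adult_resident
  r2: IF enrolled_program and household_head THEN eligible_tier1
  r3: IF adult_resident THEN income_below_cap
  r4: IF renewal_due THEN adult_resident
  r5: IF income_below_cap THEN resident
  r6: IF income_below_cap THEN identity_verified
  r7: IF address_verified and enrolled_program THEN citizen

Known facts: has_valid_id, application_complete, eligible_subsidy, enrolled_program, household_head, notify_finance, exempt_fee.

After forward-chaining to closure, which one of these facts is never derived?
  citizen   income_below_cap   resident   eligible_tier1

citizen

Round 1 — r2, derive eligible_tier1.
Round 2 — r1, derive adult_resident.
Round 3 — r3, derive income_below_cap.
Round 4 — r5, r6, derive resident, identity_verified.
Derived: resident (round 4), income_below_cap (round 3), eligible_tier1 (round 1). citizen never appears in any round.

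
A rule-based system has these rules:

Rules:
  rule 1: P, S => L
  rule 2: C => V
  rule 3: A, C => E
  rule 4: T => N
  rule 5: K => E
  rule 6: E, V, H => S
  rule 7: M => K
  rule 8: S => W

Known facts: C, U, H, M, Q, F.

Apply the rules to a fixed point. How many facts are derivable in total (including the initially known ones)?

Round 1 — rule 2, rule 7, derive V, K.
Round 2 — rule 5, derive E.
Round 3 — rule 6, derive S.
Round 4 — rule 8, derive W.
Closure: {C, E, F, H, K, M, Q, S, U, V, W} — 11 facts.

11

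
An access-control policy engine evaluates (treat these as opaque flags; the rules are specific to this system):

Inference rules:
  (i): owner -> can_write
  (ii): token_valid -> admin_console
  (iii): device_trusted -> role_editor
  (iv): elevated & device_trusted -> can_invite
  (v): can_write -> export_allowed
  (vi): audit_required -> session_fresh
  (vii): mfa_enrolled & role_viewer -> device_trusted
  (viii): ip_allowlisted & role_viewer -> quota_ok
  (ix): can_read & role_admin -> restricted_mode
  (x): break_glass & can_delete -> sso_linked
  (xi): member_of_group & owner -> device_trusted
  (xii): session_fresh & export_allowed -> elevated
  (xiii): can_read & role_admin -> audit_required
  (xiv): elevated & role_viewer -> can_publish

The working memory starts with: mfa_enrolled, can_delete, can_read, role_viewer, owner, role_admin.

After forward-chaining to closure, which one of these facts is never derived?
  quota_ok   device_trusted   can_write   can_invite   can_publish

[1] (i) [owner -> can_write]; (vii) [mfa_enrolled & role_viewer -> device_trusted]; (ix) [can_read & role_admin -> restricted_mode]; (xiii) [can_read & role_admin -> audit_required]. ⇒ new: can_write, device_trusted, restricted_mode, audit_required.
[2] (iii) [device_trusted -> role_editor]; (v) [can_write -> export_allowed]; (vi) [audit_required -> session_fresh]. ⇒ new: role_editor, export_allowed, session_fresh.
[3] (xii) [session_fresh & export_allowed -> elevated]. ⇒ new: elevated.
[4] (iv) [elevated & device_trusted -> can_invite]; (xiv) [elevated & role_viewer -> can_publish]. ⇒ new: can_invite, can_publish.
Derived: can_invite (round 4), device_trusted (round 1), can_write (round 1), can_publish (round 4). quota_ok never appears in any round.

quota_ok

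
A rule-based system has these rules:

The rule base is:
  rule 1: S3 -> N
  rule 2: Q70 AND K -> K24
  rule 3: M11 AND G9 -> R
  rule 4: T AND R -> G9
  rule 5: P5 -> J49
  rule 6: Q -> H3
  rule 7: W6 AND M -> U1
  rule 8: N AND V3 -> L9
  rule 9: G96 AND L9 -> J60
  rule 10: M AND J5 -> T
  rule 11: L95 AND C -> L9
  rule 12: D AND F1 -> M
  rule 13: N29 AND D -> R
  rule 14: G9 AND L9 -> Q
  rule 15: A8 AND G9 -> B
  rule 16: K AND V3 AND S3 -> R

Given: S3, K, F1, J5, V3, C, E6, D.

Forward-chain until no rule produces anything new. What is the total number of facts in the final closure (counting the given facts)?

[1] rule 1 [S3 -> N]; rule 12 [D AND F1 -> M]; rule 16 [K AND V3 AND S3 -> R]. ⇒ new: N, M, R.
[2] rule 8 [N AND V3 -> L9]; rule 10 [M AND J5 -> T]. ⇒ new: L9, T.
[3] rule 4 [T AND R -> G9]. ⇒ new: G9.
[4] rule 14 [G9 AND L9 -> Q]. ⇒ new: Q.
[5] rule 6 [Q -> H3]. ⇒ new: H3.
Closure: {C, D, E6, F1, G9, H3, J5, K, L9, M, N, Q, R, S3, T, V3} — 16 facts.

16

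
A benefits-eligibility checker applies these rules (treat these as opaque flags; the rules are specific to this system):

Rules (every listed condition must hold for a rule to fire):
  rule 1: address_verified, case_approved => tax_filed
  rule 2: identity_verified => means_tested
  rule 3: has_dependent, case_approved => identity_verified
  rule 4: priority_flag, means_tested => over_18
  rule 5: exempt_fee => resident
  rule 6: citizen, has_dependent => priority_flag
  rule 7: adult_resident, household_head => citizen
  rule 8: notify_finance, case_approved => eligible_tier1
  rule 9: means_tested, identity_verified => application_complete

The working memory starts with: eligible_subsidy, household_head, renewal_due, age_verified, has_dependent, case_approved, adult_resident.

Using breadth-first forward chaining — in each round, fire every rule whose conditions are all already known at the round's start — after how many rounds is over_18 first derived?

[1] rule 3 [has_dependent, case_approved => identity_verified]; rule 7 [adult_resident, household_head => citizen]. ⇒ new: identity_verified, citizen.
[2] rule 2 [identity_verified => means_tested]; rule 6 [citizen, has_dependent => priority_flag]. ⇒ new: means_tested, priority_flag.
[3] rule 4 [priority_flag, means_tested => over_18]; rule 9 [means_tested, identity_verified => application_complete]. ⇒ new: over_18, application_complete.
over_18 first appears in round 3.

3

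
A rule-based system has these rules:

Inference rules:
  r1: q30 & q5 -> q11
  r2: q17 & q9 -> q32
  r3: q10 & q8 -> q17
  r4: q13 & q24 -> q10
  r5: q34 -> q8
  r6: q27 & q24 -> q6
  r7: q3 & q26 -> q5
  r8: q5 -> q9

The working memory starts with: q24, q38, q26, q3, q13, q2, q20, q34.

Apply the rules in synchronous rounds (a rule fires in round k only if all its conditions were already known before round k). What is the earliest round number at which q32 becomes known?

Round 1: r4 [q13 & q24 -> q10]; r5 [q34 -> q8]; r7 [q3 & q26 -> q5]. New: q10, q8, q5.
Round 2: r3 [q10 & q8 -> q17]; r8 [q5 -> q9]. New: q17, q9.
Round 3: r2 [q17 & q9 -> q32]. New: q32.
q32 first appears in round 3.

3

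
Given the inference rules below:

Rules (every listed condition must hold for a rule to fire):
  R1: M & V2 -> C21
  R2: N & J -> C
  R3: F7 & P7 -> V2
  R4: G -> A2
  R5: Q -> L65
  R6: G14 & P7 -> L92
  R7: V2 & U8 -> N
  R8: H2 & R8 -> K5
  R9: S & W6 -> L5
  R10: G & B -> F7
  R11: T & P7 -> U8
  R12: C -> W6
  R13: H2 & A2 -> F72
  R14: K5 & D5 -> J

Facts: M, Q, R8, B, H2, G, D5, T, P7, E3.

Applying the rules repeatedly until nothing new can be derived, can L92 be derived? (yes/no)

Round 1: R4 [G -> A2]; R5 [Q -> L65]; R8 [H2 & R8 -> K5]; R10 [G & B -> F7]; R11 [T & P7 -> U8]. Adds A2, L65, K5, F7, U8.
Round 2: R3 [F7 & P7 -> V2]; R13 [H2 & A2 -> F72]; R14 [K5 & D5 -> J]. Adds V2, F72, J.
Round 3: R1 [M & V2 -> C21]; R7 [V2 & U8 -> N]. Adds C21, N.
Round 4: R2 [N & J -> C]. Adds C.
Round 5: R12 [C -> W6]. Adds W6.
Fixed point reached. L92 is concluded only by R6; R6 needs G14 (never derived).

no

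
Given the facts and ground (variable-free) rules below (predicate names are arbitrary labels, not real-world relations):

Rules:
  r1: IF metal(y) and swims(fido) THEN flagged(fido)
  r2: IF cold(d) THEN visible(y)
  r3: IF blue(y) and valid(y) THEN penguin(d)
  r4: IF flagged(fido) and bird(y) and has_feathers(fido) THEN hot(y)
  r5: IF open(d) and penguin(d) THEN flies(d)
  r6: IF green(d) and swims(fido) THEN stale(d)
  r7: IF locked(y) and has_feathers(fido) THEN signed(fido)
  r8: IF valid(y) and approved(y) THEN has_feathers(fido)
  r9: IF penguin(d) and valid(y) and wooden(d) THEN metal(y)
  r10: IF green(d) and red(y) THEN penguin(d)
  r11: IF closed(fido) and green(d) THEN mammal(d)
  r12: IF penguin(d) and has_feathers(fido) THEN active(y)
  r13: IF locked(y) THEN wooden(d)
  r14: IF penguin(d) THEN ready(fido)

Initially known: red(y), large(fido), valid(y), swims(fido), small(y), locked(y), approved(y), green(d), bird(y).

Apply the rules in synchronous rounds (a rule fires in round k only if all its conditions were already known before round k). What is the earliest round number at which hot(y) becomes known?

[1] r6 [IF green(d) and swims(fido) THEN stale(d)]; r8 [IF valid(y) and approved(y) THEN has_feathers(fido)]; r10 [IF green(d) and red(y) THEN penguin(d)]; r13 [IF locked(y) THEN wooden(d)]. ⇒ new: stale(d), has_feathers(fido), penguin(d), wooden(d).
[2] r7 [IF locked(y) and has_feathers(fido) THEN signed(fido)]; r9 [IF penguin(d) and valid(y) and wooden(d) THEN metal(y)]; r12 [IF penguin(d) and has_feathers(fido) THEN active(y)]; r14 [IF penguin(d) THEN ready(fido)]. ⇒ new: signed(fido), metal(y), active(y), ready(fido).
[3] r1 [IF metal(y) and swims(fido) THEN flagged(fido)]. ⇒ new: flagged(fido).
[4] r4 [IF flagged(fido) and bird(y) and has_feathers(fido) THEN hot(y)]. ⇒ new: hot(y).
hot(y) first appears in round 4.

4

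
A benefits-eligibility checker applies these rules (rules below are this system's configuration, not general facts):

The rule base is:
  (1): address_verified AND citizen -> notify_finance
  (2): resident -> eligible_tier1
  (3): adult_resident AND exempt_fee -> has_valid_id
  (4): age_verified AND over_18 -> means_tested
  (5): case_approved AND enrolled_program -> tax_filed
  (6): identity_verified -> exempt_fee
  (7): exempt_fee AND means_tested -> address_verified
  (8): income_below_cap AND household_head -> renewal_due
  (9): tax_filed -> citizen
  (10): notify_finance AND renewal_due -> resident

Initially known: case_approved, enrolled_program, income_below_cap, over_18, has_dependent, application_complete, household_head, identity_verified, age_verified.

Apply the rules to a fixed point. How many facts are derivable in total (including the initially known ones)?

Round 1: (4) [age_verified AND over_18 -> means_tested]; (5) [case_approved AND enrolled_program -> tax_filed]; (6) [identity_verified -> exempt_fee]; (8) [income_below_cap AND household_head -> renewal_due]. New: means_tested, tax_filed, exempt_fee, renewal_due.
Round 2: (7) [exempt_fee AND means_tested -> address_verified]; (9) [tax_filed -> citizen]. New: address_verified, citizen.
Round 3: (1) [address_verified AND citizen -> notify_finance]. New: notify_finance.
Round 4: (10) [notify_finance AND renewal_due -> resident]. New: resident.
Round 5: (2) [resident -> eligible_tier1]. New: eligible_tier1.
Closure: {address_verified, age_verified, application_complete, case_approved, citizen, eligible_tier1, enrolled_program, exempt_fee, has_dependent, household_head, identity_verified, income_below_cap, means_tested, notify_finance, over_18, renewal_due, resident, tax_filed} — 18 facts.

18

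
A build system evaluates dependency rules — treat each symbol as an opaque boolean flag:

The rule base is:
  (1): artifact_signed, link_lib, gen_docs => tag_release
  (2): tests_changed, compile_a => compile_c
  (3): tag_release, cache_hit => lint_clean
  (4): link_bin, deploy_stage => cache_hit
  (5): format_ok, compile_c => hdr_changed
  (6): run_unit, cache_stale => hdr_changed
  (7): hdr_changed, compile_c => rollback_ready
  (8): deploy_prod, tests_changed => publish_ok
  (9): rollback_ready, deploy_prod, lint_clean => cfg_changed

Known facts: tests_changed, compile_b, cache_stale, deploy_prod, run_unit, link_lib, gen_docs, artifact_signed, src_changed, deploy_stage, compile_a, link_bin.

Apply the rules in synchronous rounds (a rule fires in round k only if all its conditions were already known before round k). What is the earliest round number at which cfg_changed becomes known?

Round 1 fires (1), (2), (4), (6), (8), giving tag_release, compile_c, cache_hit, hdr_changed, publish_ok.
Round 2 fires (3), (7), giving lint_clean, rollback_ready.
Round 3 fires (9), giving cfg_changed.
cfg_changed first appears in round 3.

3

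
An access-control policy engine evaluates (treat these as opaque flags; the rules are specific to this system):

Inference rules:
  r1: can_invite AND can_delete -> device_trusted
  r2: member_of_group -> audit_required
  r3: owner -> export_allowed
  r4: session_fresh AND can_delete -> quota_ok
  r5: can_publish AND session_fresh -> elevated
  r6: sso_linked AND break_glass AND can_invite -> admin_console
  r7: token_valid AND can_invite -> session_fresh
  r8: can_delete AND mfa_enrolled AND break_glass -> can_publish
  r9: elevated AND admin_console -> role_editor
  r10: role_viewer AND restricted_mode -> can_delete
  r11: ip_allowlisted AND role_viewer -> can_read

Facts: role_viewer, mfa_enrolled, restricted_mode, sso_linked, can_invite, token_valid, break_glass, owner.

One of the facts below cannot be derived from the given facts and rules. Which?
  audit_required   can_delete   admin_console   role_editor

Round 1: r3 [owner -> export_allowed]; r6 [sso_linked AND break_glass AND can_invite -> admin_console]; r7 [token_valid AND can_invite -> session_fresh]; r10 [role_viewer AND restricted_mode -> can_delete]. Adds export_allowed, admin_console, session_fresh, can_delete.
Round 2: r1 [can_invite AND can_delete -> device_trusted]; r4 [session_fresh AND can_delete -> quota_ok]; r8 [can_delete AND mfa_enrolled AND break_glass -> can_publish]. Adds device_trusted, quota_ok, can_publish.
Round 3: r5 [can_publish AND session_fresh -> elevated]. Adds elevated.
Round 4: r9 [elevated AND admin_console -> role_editor]. Adds role_editor.
Derived: role_editor (round 4), admin_console (round 1), can_delete (round 1). audit_required never appears in any round.

audit_required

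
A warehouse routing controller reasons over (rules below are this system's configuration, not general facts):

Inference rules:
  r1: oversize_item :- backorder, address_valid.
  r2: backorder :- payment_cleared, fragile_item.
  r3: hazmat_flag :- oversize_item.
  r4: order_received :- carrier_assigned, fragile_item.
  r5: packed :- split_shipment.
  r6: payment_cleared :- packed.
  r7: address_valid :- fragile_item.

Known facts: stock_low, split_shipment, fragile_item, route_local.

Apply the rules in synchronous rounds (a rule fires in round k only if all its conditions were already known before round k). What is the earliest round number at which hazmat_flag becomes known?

Round 1: r5 [packed :- split_shipment.]; r7 [address_valid :- fragile_item.]. Adds packed, address_valid.
Round 2: r6 [payment_cleared :- packed.]. Adds payment_cleared.
Round 3: r2 [backorder :- payment_cleared, fragile_item.]. Adds backorder.
Round 4: r1 [oversize_item :- backorder, address_valid.]. Adds oversize_item.
Round 5: r3 [hazmat_flag :- oversize_item.]. Adds hazmat_flag.
hazmat_flag first appears in round 5.

5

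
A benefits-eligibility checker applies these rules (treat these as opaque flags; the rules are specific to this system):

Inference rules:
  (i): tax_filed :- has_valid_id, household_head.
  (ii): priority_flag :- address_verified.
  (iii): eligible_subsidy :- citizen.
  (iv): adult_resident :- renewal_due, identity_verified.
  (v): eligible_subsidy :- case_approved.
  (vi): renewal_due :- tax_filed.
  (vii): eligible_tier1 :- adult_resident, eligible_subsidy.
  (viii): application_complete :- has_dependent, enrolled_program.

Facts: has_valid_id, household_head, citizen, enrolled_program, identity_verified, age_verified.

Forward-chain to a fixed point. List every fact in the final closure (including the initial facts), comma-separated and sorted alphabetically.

Round 1: (i) [tax_filed :- has_valid_id, household_head.]; (iii) [eligible_subsidy :- citizen.]. Adds tax_filed, eligible_subsidy.
Round 2: (vi) [renewal_due :- tax_filed.]. Adds renewal_due.
Round 3: (iv) [adult_resident :- renewal_due, identity_verified.]. Adds adult_resident.
Round 4: (vii) [eligible_tier1 :- adult_resident, eligible_subsidy.]. Adds eligible_tier1.

adult_resident, age_verified, citizen, eligible_subsidy, eligible_tier1, enrolled_program, has_valid_id, household_head, identity_verified, renewal_due, tax_filed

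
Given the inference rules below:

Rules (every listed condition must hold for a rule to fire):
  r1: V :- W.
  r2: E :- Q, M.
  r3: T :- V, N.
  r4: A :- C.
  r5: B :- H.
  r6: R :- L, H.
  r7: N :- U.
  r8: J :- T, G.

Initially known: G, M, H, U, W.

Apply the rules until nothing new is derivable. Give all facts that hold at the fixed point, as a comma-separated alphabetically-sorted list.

B, G, H, J, M, N, T, U, V, W

Round 1 — r1, r5, r7, derive V, B, N.
Round 2 — r3, derive T.
Round 3 — r8, derive J.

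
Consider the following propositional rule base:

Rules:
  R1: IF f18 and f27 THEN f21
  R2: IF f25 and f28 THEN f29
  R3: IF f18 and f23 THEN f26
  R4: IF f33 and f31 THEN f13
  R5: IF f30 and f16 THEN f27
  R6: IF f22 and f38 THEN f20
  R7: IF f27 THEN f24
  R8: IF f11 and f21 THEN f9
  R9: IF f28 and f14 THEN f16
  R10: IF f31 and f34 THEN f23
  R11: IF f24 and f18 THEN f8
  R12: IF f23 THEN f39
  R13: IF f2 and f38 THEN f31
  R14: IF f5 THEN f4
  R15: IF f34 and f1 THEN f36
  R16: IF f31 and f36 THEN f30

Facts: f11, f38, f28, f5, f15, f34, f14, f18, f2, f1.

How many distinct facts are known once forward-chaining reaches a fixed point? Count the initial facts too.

23

Round 1: R9 [IF f28 and f14 THEN f16]; R13 [IF f2 and f38 THEN f31]; R14 [IF f5 THEN f4]; R15 [IF f34 and f1 THEN f36]. Adds f16, f31, f4, f36.
Round 2: R10 [IF f31 and f34 THEN f23]; R16 [IF f31 and f36 THEN f30]. Adds f23, f30.
Round 3: R3 [IF f18 and f23 THEN f26]; R5 [IF f30 and f16 THEN f27]; R12 [IF f23 THEN f39]. Adds f26, f27, f39.
Round 4: R1 [IF f18 and f27 THEN f21]; R7 [IF f27 THEN f24]. Adds f21, f24.
Round 5: R8 [IF f11 and f21 THEN f9]; R11 [IF f24 and f18 THEN f8]. Adds f9, f8.
Closure: {f1, f11, f14, f15, f16, f18, f2, f21, f23, f24, f26, f27, f28, f30, f31, f34, f36, f38, f39, f4, f5, f8, f9} — 23 facts.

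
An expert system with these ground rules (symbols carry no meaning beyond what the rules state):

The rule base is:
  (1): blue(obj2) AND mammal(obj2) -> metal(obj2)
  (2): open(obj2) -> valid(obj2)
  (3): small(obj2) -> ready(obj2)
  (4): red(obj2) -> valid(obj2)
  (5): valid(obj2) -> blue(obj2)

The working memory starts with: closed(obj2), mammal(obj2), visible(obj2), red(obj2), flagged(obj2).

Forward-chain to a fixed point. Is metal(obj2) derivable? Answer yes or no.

yes

Round 1: (4) [red(obj2) -> valid(obj2)]. Adds valid(obj2).
Round 2: (5) [valid(obj2) -> blue(obj2)]. Adds blue(obj2).
Round 3: (1) [blue(obj2) AND mammal(obj2) -> metal(obj2)]. Adds metal(obj2).
metal(obj2) appears in round 3, so it is derivable.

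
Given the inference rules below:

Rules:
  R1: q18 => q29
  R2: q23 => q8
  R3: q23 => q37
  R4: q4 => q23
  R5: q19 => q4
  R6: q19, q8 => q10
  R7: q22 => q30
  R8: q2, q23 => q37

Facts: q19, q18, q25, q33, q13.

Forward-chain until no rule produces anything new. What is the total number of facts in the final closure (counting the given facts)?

[1] R1 [q18 => q29]; R5 [q19 => q4]. ⇒ new: q29, q4.
[2] R4 [q4 => q23]. ⇒ new: q23.
[3] R2 [q23 => q8]; R3 [q23 => q37]. ⇒ new: q8, q37.
[4] R6 [q19, q8 => q10]. ⇒ new: q10.
Closure: {q10, q13, q18, q19, q23, q25, q29, q33, q37, q4, q8} — 11 facts.

11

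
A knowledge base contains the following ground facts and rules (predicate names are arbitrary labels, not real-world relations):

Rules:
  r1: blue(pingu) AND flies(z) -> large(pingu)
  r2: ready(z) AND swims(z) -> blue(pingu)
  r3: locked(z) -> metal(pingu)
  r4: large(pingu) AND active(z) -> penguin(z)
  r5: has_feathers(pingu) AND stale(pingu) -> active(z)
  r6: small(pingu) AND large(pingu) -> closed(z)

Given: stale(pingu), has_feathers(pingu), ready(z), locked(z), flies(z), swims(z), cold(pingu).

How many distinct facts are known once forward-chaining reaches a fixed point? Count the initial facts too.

12

[1] r2 [ready(z) AND swims(z) -> blue(pingu)]; r3 [locked(z) -> metal(pingu)]; r5 [has_feathers(pingu) AND stale(pingu) -> active(z)]. ⇒ new: blue(pingu), metal(pingu), active(z).
[2] r1 [blue(pingu) AND flies(z) -> large(pingu)]. ⇒ new: large(pingu).
[3] r4 [large(pingu) AND active(z) -> penguin(z)]. ⇒ new: penguin(z).
Closure: {active(z), blue(pingu), cold(pingu), flies(z), has_feathers(pingu), large(pingu), locked(z), metal(pingu), penguin(z), ready(z), stale(pingu), swims(z)} — 12 facts.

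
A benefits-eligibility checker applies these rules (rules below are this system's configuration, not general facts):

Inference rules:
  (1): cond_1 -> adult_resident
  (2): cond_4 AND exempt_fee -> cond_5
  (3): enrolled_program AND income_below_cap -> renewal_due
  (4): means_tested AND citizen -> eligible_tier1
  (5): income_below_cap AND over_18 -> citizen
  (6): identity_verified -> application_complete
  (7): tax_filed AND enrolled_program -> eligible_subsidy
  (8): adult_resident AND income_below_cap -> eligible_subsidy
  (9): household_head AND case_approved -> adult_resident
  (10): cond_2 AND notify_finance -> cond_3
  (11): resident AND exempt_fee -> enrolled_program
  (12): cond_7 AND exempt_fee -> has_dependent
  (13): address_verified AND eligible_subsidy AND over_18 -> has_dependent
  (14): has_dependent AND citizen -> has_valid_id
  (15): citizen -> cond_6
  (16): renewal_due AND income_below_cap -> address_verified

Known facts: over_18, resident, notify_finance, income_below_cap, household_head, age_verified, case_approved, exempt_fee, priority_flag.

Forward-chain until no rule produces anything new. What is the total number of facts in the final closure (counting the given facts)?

18

Round 1: (5) [income_below_cap AND over_18 -> citizen]; (9) [household_head AND case_approved -> adult_resident]; (11) [resident AND exempt_fee -> enrolled_program]. New: citizen, adult_resident, enrolled_program.
Round 2: (3) [enrolled_program AND income_below_cap -> renewal_due]; (8) [adult_resident AND income_below_cap -> eligible_subsidy]; (15) [citizen -> cond_6]. New: renewal_due, eligible_subsidy, cond_6.
Round 3: (16) [renewal_due AND income_below_cap -> address_verified]. New: address_verified.
Round 4: (13) [address_verified AND eligible_subsidy AND over_18 -> has_dependent]. New: has_dependent.
Round 5: (14) [has_dependent AND citizen -> has_valid_id]. New: has_valid_id.
Closure: {address_verified, adult_resident, age_verified, case_approved, citizen, cond_6, eligible_subsidy, enrolled_program, exempt_fee, has_dependent, has_valid_id, household_head, income_below_cap, notify_finance, over_18, priority_flag, renewal_due, resident} — 18 facts.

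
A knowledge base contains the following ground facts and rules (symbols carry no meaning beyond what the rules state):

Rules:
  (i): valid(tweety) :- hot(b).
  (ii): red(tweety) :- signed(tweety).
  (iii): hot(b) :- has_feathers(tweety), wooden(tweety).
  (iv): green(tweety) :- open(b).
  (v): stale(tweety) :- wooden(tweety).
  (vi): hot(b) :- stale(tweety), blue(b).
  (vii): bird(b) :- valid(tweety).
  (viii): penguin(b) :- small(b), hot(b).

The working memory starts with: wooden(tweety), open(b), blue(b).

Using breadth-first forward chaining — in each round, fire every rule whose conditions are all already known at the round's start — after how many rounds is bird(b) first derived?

Round 1 fires (iv), (v), giving green(tweety), stale(tweety).
Round 2 fires (vi), giving hot(b).
Round 3 fires (i), giving valid(tweety).
Round 4 fires (vii), giving bird(b).
bird(b) first appears in round 4.

4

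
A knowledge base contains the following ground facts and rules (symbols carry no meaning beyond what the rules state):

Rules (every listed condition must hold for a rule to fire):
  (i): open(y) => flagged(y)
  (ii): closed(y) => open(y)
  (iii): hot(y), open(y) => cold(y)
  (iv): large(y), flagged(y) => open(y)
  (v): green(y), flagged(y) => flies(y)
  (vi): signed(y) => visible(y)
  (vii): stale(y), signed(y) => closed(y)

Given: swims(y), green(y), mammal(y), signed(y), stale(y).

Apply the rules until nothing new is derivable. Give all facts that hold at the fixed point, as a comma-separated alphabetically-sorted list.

closed(y), flagged(y), flies(y), green(y), mammal(y), open(y), signed(y), stale(y), swims(y), visible(y)

Round 1 fires (vi), (vii), giving visible(y), closed(y).
Round 2 fires (ii), giving open(y).
Round 3 fires (i), giving flagged(y).
Round 4 fires (v), giving flies(y).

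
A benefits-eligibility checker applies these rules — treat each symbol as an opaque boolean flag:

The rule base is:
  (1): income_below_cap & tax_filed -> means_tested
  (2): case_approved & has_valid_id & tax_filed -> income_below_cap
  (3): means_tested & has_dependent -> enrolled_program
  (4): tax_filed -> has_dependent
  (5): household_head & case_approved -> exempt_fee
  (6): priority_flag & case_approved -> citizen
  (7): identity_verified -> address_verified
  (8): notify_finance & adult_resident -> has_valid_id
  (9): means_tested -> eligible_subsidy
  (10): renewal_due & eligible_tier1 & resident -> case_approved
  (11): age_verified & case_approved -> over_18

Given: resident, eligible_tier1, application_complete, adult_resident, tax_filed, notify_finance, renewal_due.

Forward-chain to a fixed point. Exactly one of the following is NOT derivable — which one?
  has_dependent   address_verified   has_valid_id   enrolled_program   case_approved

Round 1 fires (4), (8), (10), giving has_dependent, has_valid_id, case_approved.
Round 2 fires (2), giving income_below_cap.
Round 3 fires (1), giving means_tested.
Round 4 fires (3), (9), giving enrolled_program, eligible_subsidy.
Derived: case_approved (round 1), enrolled_program (round 4), has_dependent (round 1), has_valid_id (round 1). address_verified never appears in any round.

address_verified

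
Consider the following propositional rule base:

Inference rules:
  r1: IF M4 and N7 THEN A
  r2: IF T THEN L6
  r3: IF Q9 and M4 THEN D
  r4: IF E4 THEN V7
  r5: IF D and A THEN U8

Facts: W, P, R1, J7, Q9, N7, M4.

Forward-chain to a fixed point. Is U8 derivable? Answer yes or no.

yes

[1] r1 [IF M4 and N7 THEN A]; r3 [IF Q9 and M4 THEN D]. ⇒ new: A, D.
[2] r5 [IF D and A THEN U8]. ⇒ new: U8.
U8 appears in round 2, so it is derivable.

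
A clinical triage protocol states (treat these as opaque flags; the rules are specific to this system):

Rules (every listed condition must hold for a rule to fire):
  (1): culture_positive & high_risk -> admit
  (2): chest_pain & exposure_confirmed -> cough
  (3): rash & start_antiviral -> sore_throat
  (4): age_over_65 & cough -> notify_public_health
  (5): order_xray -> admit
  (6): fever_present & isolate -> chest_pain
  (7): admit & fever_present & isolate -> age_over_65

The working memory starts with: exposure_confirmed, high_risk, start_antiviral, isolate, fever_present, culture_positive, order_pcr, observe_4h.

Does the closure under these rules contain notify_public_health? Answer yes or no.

[1] (1) [culture_positive & high_risk -> admit]; (6) [fever_present & isolate -> chest_pain]. ⇒ new: admit, chest_pain.
[2] (2) [chest_pain & exposure_confirmed -> cough]; (7) [admit & fever_present & isolate -> age_over_65]. ⇒ new: cough, age_over_65.
[3] (4) [age_over_65 & cough -> notify_public_health]. ⇒ new: notify_public_health.
notify_public_health appears in round 3, so it is derivable.

yes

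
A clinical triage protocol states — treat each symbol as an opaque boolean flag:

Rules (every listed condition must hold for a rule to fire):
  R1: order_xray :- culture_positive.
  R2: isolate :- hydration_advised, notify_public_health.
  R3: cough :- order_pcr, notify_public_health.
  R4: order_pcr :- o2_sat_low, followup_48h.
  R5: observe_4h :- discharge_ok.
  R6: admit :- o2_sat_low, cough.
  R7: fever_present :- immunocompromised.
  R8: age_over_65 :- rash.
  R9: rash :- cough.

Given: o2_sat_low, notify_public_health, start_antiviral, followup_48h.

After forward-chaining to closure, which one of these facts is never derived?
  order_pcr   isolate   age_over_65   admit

isolate

Round 1: R4 [order_pcr :- o2_sat_low, followup_48h.]. New: order_pcr.
Round 2: R3 [cough :- order_pcr, notify_public_health.]. New: cough.
Round 3: R6 [admit :- o2_sat_low, cough.]; R9 [rash :- cough.]. New: admit, rash.
Round 4: R8 [age_over_65 :- rash.]. New: age_over_65.
Derived: age_over_65 (round 4), order_pcr (round 1), admit (round 3). isolate never appears in any round.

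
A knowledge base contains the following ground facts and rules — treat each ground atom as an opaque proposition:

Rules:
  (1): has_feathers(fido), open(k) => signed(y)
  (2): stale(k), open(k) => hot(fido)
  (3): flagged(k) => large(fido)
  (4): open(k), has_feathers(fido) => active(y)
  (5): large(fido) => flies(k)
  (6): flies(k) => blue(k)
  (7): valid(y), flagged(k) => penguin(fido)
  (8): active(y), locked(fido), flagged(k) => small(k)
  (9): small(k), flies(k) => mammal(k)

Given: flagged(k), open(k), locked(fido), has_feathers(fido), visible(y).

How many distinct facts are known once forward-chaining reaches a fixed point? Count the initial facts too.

12

[1] (1) [has_feathers(fido), open(k) => signed(y)]; (3) [flagged(k) => large(fido)]; (4) [open(k), has_feathers(fido) => active(y)]. ⇒ new: signed(y), large(fido), active(y).
[2] (5) [large(fido) => flies(k)]; (8) [active(y), locked(fido), flagged(k) => small(k)]. ⇒ new: flies(k), small(k).
[3] (6) [flies(k) => blue(k)]; (9) [small(k), flies(k) => mammal(k)]. ⇒ new: blue(k), mammal(k).
Closure: {active(y), blue(k), flagged(k), flies(k), has_feathers(fido), large(fido), locked(fido), mammal(k), open(k), signed(y), small(k), visible(y)} — 12 facts.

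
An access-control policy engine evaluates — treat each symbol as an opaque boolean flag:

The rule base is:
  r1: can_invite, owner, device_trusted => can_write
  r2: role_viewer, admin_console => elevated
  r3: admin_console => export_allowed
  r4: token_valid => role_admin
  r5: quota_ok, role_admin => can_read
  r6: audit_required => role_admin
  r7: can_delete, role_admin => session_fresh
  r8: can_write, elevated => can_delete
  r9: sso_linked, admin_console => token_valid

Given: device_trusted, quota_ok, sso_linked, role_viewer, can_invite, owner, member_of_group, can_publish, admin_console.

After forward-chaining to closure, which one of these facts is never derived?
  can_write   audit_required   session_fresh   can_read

[1] r1 [can_invite, owner, device_trusted => can_write]; r2 [role_viewer, admin_console => elevated]; r3 [admin_console => export_allowed]; r9 [sso_linked, admin_console => token_valid]. ⇒ new: can_write, elevated, export_allowed, token_valid.
[2] r4 [token_valid => role_admin]; r8 [can_write, elevated => can_delete]. ⇒ new: role_admin, can_delete.
[3] r5 [quota_ok, role_admin => can_read]; r7 [can_delete, role_admin => session_fresh]. ⇒ new: can_read, session_fresh.
Derived: session_fresh (round 3), can_read (round 3), can_write (round 1). audit_required never appears in any round.

audit_required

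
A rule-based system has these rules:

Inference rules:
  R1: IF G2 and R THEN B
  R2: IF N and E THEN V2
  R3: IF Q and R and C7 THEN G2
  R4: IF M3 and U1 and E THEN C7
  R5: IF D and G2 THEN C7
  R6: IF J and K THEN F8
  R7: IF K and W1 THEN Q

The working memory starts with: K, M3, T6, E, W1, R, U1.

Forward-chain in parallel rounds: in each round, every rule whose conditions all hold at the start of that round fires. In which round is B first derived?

3

[1] R4 [IF M3 and U1 and E THEN C7]; R7 [IF K and W1 THEN Q]. ⇒ new: C7, Q.
[2] R3 [IF Q and R and C7 THEN G2]. ⇒ new: G2.
[3] R1 [IF G2 and R THEN B]. ⇒ new: B.
B first appears in round 3.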